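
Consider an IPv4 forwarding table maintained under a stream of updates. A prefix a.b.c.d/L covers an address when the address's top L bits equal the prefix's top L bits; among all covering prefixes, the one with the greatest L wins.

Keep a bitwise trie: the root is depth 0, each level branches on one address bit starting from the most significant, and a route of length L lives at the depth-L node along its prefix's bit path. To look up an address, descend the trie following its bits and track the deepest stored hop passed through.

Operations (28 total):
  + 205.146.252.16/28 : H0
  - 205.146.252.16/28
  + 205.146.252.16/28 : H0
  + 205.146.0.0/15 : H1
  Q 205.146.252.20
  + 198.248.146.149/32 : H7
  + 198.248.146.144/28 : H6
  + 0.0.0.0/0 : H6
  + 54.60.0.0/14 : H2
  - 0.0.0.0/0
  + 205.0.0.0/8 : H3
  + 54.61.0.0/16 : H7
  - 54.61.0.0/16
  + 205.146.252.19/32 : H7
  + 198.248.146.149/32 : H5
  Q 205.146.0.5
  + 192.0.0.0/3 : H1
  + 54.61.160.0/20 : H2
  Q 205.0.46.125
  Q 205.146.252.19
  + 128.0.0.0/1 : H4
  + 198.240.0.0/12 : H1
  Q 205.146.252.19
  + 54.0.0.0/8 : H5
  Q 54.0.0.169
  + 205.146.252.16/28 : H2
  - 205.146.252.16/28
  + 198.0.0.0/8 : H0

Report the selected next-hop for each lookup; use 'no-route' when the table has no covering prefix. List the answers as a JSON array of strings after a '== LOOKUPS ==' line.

Process each operation:
  + 205.146.252.16/28 (H0) depth=28
  del 205.146.252.16/28 (clear depth 28)
  + 205.146.252.16/28 (H0) depth=28
  + 205.146.0.0/15 (H1) depth=15
  Q 205.146.252.20: descend 1100110110010010111111000001 ; hops seen [H1,H0] ; pick H0
  + 198.248.146.149/32 (H7) depth=32
  + 198.248.146.144/28 (H6) depth=28
  + 0.0.0.0/0 (H6) depth=0
  + 54.60.0.0/14 (H2) depth=14
  del 0.0.0.0/0 (clear depth 0)
  + 205.0.0.0/8 (H3) depth=8
  + 54.61.0.0/16 (H7) depth=16
  del 54.61.0.0/16 (clear depth 16)
  + 205.146.252.19/32 (H7) depth=32
  + 198.248.146.149/32 (H5) depth=32
  Q 205.146.0.5: descend 1100110110010010 ; hops seen [H3,H1] ; pick H1
  + 192.0.0.0/3 (H1) depth=3
  + 54.61.160.0/20 (H2) depth=20
  Q 205.0.46.125: descend 11001101 ; hops seen [H1,H3] ; pick H3
  Q 205.146.252.19: descend 11001101100100101111110000010011 ; hops seen [H1,H3,H1,H0,H7] ; pick H7
  + 128.0.0.0/1 (H4) depth=1
  + 198.240.0.0/12 (H1) depth=12
  Q 205.146.252.19: descend 11001101100100101111110000010011 ; hops seen [H4,H1,H3,H1,H0,H7] ; pick H7
  + 54.0.0.0/8 (H5) depth=8
  Q 54.0.0.169: descend 0011011000 ; hops seen [H5] ; pick H5
  + 205.146.252.16/28 (H2) depth=28
  del 205.146.252.16/28 (clear depth 28)
  + 198.0.0.0/8 (H0) depth=8

== LOOKUPS ==
["H0","H1","H3","H7","H7","H5"]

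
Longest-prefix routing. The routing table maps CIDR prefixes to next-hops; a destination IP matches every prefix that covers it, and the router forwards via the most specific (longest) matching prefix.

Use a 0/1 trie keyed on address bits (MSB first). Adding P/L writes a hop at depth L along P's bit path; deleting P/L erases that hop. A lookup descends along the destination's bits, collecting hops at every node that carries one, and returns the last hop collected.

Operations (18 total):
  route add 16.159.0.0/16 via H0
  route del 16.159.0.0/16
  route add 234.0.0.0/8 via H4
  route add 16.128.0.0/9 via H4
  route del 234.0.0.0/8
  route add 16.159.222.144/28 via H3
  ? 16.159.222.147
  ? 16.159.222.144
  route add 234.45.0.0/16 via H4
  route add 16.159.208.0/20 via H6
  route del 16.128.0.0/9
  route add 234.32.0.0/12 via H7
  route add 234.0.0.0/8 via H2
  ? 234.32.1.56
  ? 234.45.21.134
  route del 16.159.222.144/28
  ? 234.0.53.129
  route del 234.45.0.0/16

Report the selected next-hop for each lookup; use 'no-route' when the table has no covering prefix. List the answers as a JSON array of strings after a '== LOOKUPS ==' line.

Trace:
  + 16.159.0.0/16 (H0) depth=16
  del 16.159.0.0/16 (clear depth 16)
  + 234.0.0.0/8 (H4) depth=8
  + 16.128.0.0/9 (H4) depth=9
  del 234.0.0.0/8 (clear depth 8)
  + 16.159.222.144/28 (H3) depth=28
  lookup 16.159.222.147: bits 0001000010011111110111101001 walk d0:-→d1:-→d2:-→d3:-→d4:-→d5:-→d6:-→d7:-→d8:-→d9:H4→d10:-→d11:-→d12:-→d13:-→d14:-→d15:-→d16:-→d17:-→d18:-→d19:-→d20:-→d21:-→d22:-→d23:-→d24:-→d25:-→d26:-→d27:-→d28:H3 -> H3
  lookup 16.159.222.144: bits 0001000010011111110111101001 walk d0:-→d1:-→d2:-→d3:-→d4:-→d5:-→d6:-→d7:-→d8:-→d9:H4→d10:-→d11:-→d12:-→d13:-→d14:-→d15:-→d16:-→d17:-→d18:-→d19:-→d20:-→d21:-→d22:-→d23:-→d24:-→d25:-→d26:-→d27:-→d28:H3 -> H3
  + 234.45.0.0/16 (H4) depth=16
  + 16.159.208.0/20 (H6) depth=20
  del 16.128.0.0/9 (clear depth 9)
  + 234.32.0.0/12 (H7) depth=12
  + 234.0.0.0/8 (H2) depth=8
  lookup 234.32.1.56: bits 111010100010 walk d0:-→d1:-→d2:-→d3:-→d4:-→d5:-→d6:-→d7:-→d8:H2→d9:-→d10:-→d11:-→d12:H7 -> H7
  lookup 234.45.21.134: bits 1110101000101101 walk d0:-→d1:-→d2:-→d3:-→d4:-→d5:-→d6:-→d7:-→d8:H2→d9:-→d10:-→d11:-→d12:H7→d13:-→d14:-→d15:-→d16:H4 -> H4
  del 16.159.222.144/28 (clear depth 28)
  lookup 234.0.53.129: bits 1110101000 walk d0:-→d1:-→d2:-→d3:-→d4:-→d5:-→d6:-→d7:-→d8:H2→d9:-→d10:- -> H2
  del 234.45.0.0/16 (clear depth 16)

== LOOKUPS ==
["H3","H3","H7","H4","H2"]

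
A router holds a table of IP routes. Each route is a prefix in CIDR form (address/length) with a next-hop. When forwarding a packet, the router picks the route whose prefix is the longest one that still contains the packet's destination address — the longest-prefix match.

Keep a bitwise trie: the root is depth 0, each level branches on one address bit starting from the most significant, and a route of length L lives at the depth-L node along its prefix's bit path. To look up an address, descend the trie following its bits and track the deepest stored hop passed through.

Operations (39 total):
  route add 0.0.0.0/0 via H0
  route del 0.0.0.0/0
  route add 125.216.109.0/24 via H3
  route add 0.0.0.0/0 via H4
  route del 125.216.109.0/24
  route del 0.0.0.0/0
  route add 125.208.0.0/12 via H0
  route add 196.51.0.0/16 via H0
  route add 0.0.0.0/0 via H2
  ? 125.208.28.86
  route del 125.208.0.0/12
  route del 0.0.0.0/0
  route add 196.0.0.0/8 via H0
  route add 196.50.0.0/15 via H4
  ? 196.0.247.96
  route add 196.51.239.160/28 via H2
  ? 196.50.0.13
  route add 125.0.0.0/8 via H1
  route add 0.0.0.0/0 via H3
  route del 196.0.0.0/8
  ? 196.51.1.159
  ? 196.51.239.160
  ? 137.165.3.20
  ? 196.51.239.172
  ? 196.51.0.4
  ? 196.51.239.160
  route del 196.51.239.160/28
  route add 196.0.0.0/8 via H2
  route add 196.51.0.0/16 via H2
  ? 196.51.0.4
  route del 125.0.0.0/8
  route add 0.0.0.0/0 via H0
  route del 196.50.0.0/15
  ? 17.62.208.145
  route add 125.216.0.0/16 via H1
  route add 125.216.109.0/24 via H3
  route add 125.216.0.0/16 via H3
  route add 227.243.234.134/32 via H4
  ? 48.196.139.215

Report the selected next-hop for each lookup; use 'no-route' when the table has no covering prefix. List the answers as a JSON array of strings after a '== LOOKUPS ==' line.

Process each operation:
  add 0.0.0.0/0 -> H0 at depth 0
  - 0.0.0.0/0 clear@0
  add 125.216.109.0/24 -> H3 at depth 24
  add 0.0.0.0/0 -> H4 at depth 0
  - 125.216.109.0/24 clear@24
  - 0.0.0.0/0 clear@0
  add 125.208.0.0/12 -> H0 at depth 12
  add 196.51.0.0/16 -> H0 at depth 16
  add 0.0.0.0/0 -> H2 at depth 0
  ? 125.208.28.86  path d0:H2→d1:-→d2:-→d3:-→d4:-→d5:-→d6:-→d7:-→d8:-→d9:-→d10:-→d11:-→d12:H0  best=H0
  - 125.208.0.0/12 clear@12
  - 0.0.0.0/0 clear@0
  add 196.0.0.0/8 -> H0 at depth 8
  add 196.50.0.0/15 -> H4 at depth 15
  ? 196.0.247.96  path d0:-→d1:-→d2:-→d3:-→d4:-→d5:-→d6:-→d7:-→d8:H0→d9:-→d10:-  best=H0
  add 196.51.239.160/28 -> H2 at depth 28
  ? 196.50.0.13  path d0:-→d1:-→d2:-→d3:-→d4:-→d5:-→d6:-→d7:-→d8:H0→d9:-→d10:-→d11:-→d12:-→d13:-→d14:-→d15:H4  best=H4
  add 125.0.0.0/8 -> H1 at depth 8
  add 0.0.0.0/0 -> H3 at depth 0
  - 196.0.0.0/8 clear@8
  ? 196.51.1.159  path d0:H3→d1:-→d2:-→d3:-→d4:-→d5:-→d6:-→d7:-→d8:-→d9:-→d10:-→d11:-→d12:-→d13:-→d14:-→d15:H4→d16:H0  best=H0
  ? 196.51.239.160  path d0:H3→d1:-→d2:-→d3:-→d4:-→d5:-→d6:-→d7:-→d8:-→d9:-→d10:-→d11:-→d12:-→d13:-→d14:-→d15:H4→d16:H0→d17:-→d18:-→d19:-→d20:-→d21:-→d22:-→d23:-→d24:-→d25:-→d26:-→d27:-→d28:H2  best=H2
  ? 137.165.3.20  path d0:H3→d1:-  best=H3
  ? 196.51.239.172  path d0:H3→d1:-→d2:-→d3:-→d4:-→d5:-→d6:-→d7:-→d8:-→d9:-→d10:-→d11:-→d12:-→d13:-→d14:-→d15:H4→d16:H0→d17:-→d18:-→d19:-→d20:-→d21:-→d22:-→d23:-→d24:-→d25:-→d26:-→d27:-→d28:H2  best=H2
  ? 196.51.0.4  path d0:H3→d1:-→d2:-→d3:-→d4:-→d5:-→d6:-→d7:-→d8:-→d9:-→d10:-→d11:-→d12:-→d13:-→d14:-→d15:H4→d16:H0  best=H0
  ? 196.51.239.160  path d0:H3→d1:-→d2:-→d3:-→d4:-→d5:-→d6:-→d7:-→d8:-→d9:-→d10:-→d11:-→d12:-→d13:-→d14:-→d15:H4→d16:H0→d17:-→d18:-→d19:-→d20:-→d21:-→d22:-→d23:-→d24:-→d25:-→d26:-→d27:-→d28:H2  best=H2
  - 196.51.239.160/28 clear@28
  add 196.0.0.0/8 -> H2 at depth 8
  add 196.51.0.0/16 -> H2 at depth 16
  ? 196.51.0.4  path d0:H3→d1:-→d2:-→d3:-→d4:-→d5:-→d6:-→d7:-→d8:H2→d9:-→d10:-→d11:-→d12:-→d13:-→d14:-→d15:H4→d16:H2  best=H2
  - 125.0.0.0/8 clear@8
  add 0.0.0.0/0 -> H0 at depth 0
  - 196.50.0.0/15 clear@15
  ? 17.62.208.145  path d0:H0→d1:-  best=H0
  add 125.216.0.0/16 -> H1 at depth 16
  add 125.216.109.0/24 -> H3 at depth 24
  add 125.216.0.0/16 -> H3 at depth 16
  add 227.243.234.134/32 -> H4 at depth 32
  ? 48.196.139.215  path d0:H0→d1:-  best=H0

== LOOKUPS ==
["H0","H0","H4","H0","H2","H3","H2","H0","H2","H2","H0","H0"]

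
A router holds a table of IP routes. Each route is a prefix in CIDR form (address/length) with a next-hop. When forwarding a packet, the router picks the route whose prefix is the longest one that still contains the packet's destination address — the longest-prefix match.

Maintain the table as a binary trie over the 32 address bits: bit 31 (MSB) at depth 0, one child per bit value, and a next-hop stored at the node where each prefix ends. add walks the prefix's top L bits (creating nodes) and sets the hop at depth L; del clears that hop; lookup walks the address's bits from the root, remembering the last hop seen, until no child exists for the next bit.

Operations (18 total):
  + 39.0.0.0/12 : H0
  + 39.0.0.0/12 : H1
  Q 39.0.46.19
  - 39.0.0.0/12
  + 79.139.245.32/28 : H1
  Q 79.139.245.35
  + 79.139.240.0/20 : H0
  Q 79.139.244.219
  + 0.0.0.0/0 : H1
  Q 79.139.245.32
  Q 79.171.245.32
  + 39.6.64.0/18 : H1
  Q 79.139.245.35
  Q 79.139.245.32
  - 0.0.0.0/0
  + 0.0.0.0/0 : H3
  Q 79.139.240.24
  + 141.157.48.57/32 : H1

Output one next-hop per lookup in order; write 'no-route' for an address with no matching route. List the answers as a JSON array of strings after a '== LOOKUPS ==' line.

Trace:
  add 39.0.0.0/12 -> H0 at depth 12
  add 39.0.0.0/12 -> H1 at depth 12
  ? 39.0.46.19  path d0:-→d1:-→d2:-→d3:-→d4:-→d5:-→d6:-→d7:-→d8:-→d9:-→d10:-→d11:-→d12:H1  best=H1
  del 39.0.0.0/12 (clear depth 12)
  add 79.139.245.32/28 -> H1 at depth 28
  ? 79.139.245.35  path d0:-→d1:-→d2:-→d3:-→d4:-→d5:-→d6:-→d7:-→d8:-→d9:-→d10:-→d11:-→d12:-→d13:-→d14:-→d15:-→d16:-→d17:-→d18:-→d19:-→d20:-→d21:-→d22:-→d23:-→d24:-→d25:-→d26:-→d27:-→d28:H1  best=H1
  add 79.139.240.0/20 -> H0 at depth 20
  ? 79.139.244.219  path d0:-→d1:-→d2:-→d3:-→d4:-→d5:-→d6:-→d7:-→d8:-→d9:-→d10:-→d11:-→d12:-→d13:-→d14:-→d15:-→d16:-→d17:-→d18:-→d19:-→d20:H0→d21:-→d22:-→d23:-  best=H0
  add 0.0.0.0/0 -> H1 at depth 0
  ? 79.139.245.32  path d0:H1→d1:-→d2:-→d3:-→d4:-→d5:-→d6:-→d7:-→d8:-→d9:-→d10:-→d11:-→d12:-→d13:-→d14:-→d15:-→d16:-→d17:-→d18:-→d19:-→d20:H0→d21:-→d22:-→d23:-→d24:-→d25:-→d26:-→d27:-→d28:H1  best=H1
  ? 79.171.245.32  path d0:H1→d1:-→d2:-→d3:-→d4:-→d5:-→d6:-→d7:-→d8:-→d9:-→d10:-  best=H1
  add 39.6.64.0/18 -> H1 at depth 18
  ? 79.139.245.35  path d0:H1→d1:-→d2:-→d3:-→d4:-→d5:-→d6:-→d7:-→d8:-→d9:-→d10:-→d11:-→d12:-→d13:-→d14:-→d15:-→d16:-→d17:-→d18:-→d19:-→d20:H0→d21:-→d22:-→d23:-→d24:-→d25:-→d26:-→d27:-→d28:H1  best=H1
  ? 79.139.245.32  path d0:H1→d1:-→d2:-→d3:-→d4:-→d5:-→d6:-→d7:-→d8:-→d9:-→d10:-→d11:-→d12:-→d13:-→d14:-→d15:-→d16:-→d17:-→d18:-→d19:-→d20:H0→d21:-→d22:-→d23:-→d24:-→d25:-→d26:-→d27:-→d28:H1  best=H1
  del 0.0.0.0/0 (clear depth 0)
  add 0.0.0.0/0 -> H3 at depth 0
  ? 79.139.240.24  path d0:H3→d1:-→d2:-→d3:-→d4:-→d5:-→d6:-→d7:-→d8:-→d9:-→d10:-→d11:-→d12:-→d13:-→d14:-→d15:-→d16:-→d17:-→d18:-→d19:-→d20:H0→d21:-  best=H0
  add 141.157.48.57/32 -> H1 at depth 32

== LOOKUPS ==
["H1","H1","H0","H1","H1","H1","H1","H0"]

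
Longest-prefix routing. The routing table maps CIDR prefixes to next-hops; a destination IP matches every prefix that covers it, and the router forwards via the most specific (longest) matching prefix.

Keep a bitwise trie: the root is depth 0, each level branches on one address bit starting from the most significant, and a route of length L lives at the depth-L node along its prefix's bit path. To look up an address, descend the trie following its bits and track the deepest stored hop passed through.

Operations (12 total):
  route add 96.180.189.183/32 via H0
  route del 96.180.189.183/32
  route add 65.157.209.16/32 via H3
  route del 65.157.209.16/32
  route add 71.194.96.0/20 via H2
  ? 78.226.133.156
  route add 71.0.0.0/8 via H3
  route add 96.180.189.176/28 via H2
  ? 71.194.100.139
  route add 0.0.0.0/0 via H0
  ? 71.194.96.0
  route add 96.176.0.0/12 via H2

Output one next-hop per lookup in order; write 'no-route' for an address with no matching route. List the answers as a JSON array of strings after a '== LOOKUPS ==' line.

Process each operation:
  add 96.180.189.183/32 -> H0 at depth 32
  - 96.180.189.183/32 clear@32
  add 65.157.209.16/32 -> H3 at depth 32
  - 65.157.209.16/32 clear@32
  add 71.194.96.0/20 -> H2 at depth 20
  ? 78.226.133.156  path d0:-→d1:-→d2:-→d3:-→d4:-  best=no-route
  add 71.0.0.0/8 -> H3 at depth 8
  add 96.180.189.176/28 -> H2 at depth 28
  ? 71.194.100.139  path d0:-→d1:-→d2:-→d3:-→d4:-→d5:-→d6:-→d7:-→d8:H3→d9:-→d10:-→d11:-→d12:-→d13:-→d14:-→d15:-→d16:-→d17:-→d18:-→d19:-→d20:H2  best=H2
  add 0.0.0.0/0 -> H0 at depth 0
  ? 71.194.96.0  path d0:H0→d1:-→d2:-→d3:-→d4:-→d5:-→d6:-→d7:-→d8:H3→d9:-→d10:-→d11:-→d12:-→d13:-→d14:-→d15:-→d16:-→d17:-→d18:-→d19:-→d20:H2  best=H2
  add 96.176.0.0/12 -> H2 at depth 12

== LOOKUPS ==
["no-route","H2","H2"]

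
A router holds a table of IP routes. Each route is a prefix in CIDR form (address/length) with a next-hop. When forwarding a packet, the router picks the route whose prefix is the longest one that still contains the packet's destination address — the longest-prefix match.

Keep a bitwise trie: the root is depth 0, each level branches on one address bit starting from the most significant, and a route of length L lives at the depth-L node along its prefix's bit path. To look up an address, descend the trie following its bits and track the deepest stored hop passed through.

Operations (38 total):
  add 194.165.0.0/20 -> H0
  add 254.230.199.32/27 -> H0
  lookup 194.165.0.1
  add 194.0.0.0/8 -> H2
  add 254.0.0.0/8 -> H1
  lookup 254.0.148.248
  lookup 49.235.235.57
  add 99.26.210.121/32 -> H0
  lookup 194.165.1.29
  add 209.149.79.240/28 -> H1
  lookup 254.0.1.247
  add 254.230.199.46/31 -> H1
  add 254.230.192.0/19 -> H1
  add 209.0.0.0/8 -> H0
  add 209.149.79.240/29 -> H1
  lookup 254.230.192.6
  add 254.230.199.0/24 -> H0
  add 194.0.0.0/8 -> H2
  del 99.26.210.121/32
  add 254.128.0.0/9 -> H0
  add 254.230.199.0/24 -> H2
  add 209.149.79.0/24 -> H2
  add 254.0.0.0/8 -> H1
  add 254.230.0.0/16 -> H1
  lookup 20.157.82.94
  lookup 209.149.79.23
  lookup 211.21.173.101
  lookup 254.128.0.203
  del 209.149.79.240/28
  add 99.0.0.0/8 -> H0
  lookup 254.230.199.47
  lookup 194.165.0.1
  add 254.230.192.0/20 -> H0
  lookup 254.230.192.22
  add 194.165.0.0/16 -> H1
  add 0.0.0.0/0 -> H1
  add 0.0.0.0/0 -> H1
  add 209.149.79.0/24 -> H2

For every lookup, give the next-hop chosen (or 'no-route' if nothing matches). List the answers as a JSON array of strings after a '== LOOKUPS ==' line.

Trace:
  add 194.165.0.0/20 -> H0 at depth 20
  add 254.230.199.32/27 -> H0 at depth 27
  ? 194.165.0.1  path d0:-→d1:-→d2:-→d3:-→d4:-→d5:-→d6:-→d7:-→d8:-→d9:-→d10:-→d11:-→d12:-→d13:-→d14:-→d15:-→d16:-→d17:-→d18:-→d19:-→d20:H0  best=H0
  add 194.0.0.0/8 -> H2 at depth 8
  add 254.0.0.0/8 -> H1 at depth 8
  ? 254.0.148.248  path d0:-→d1:-→d2:-→d3:-→d4:-→d5:-→d6:-→d7:-→d8:H1  best=H1
  ? 49.235.235.57  path d0:-  best=no-route
  add 99.26.210.121/32 -> H0 at depth 32
  ? 194.165.1.29  path d0:-→d1:-→d2:-→d3:-→d4:-→d5:-→d6:-→d7:-→d8:H2→d9:-→d10:-→d11:-→d12:-→d13:-→d14:-→d15:-→d16:-→d17:-→d18:-→d19:-→d20:H0  best=H0
  add 209.149.79.240/28 -> H1 at depth 28
  ? 254.0.1.247  path d0:-→d1:-→d2:-→d3:-→d4:-→d5:-→d6:-→d7:-→d8:H1  best=H1
  add 254.230.199.46/31 -> H1 at depth 31
  add 254.230.192.0/19 -> H1 at depth 19
  add 209.0.0.0/8 -> H0 at depth 8
  add 209.149.79.240/29 -> H1 at depth 29
  ? 254.230.192.6  path d0:-→d1:-→d2:-→d3:-→d4:-→d5:-→d6:-→d7:-→d8:H1→d9:-→d10:-→d11:-→d12:-→d13:-→d14:-→d15:-→d16:-→d17:-→d18:-→d19:H1→d20:-→d21:-  best=H1
  add 254.230.199.0/24 -> H0 at depth 24
  add 194.0.0.0/8 -> H2 at depth 8
  - 99.26.210.121/32 clear@32
  add 254.128.0.0/9 -> H0 at depth 9
  add 254.230.199.0/24 -> H2 at depth 24
  add 209.149.79.0/24 -> H2 at depth 24
  add 254.0.0.0/8 -> H1 at depth 8
  add 254.230.0.0/16 -> H1 at depth 16
  ? 20.157.82.94  path d0:-→d1:-  best=no-route
  ? 209.149.79.23  path d0:-→d1:-→d2:-→d3:-→d4:-→d5:-→d6:-→d7:-→d8:H0→d9:-→d10:-→d11:-→d12:-→d13:-→d14:-→d15:-→d16:-→d17:-→d18:-→d19:-→d20:-→d21:-→d22:-→d23:-→d24:H2  best=H2
  ? 211.21.173.101  path d0:-→d1:-→d2:-→d3:-→d4:-→d5:-→d6:-  best=no-route
  ? 254.128.0.203  path d0:-→d1:-→d2:-→d3:-→d4:-→d5:-→d6:-→d7:-→d8:H1→d9:H0  best=H0
  - 209.149.79.240/28 clear@28
  add 99.0.0.0/8 -> H0 at depth 8
  ? 254.230.199.47  path d0:-→d1:-→d2:-→d3:-→d4:-→d5:-→d6:-→d7:-→d8:H1→d9:H0→d10:-→d11:-→d12:-→d13:-→d14:-→d15:-→d16:H1→d17:-→d18:-→d19:H1→d20:-→d21:-→d22:-→d23:-→d24:H2→d25:-→d26:-→d27:H0→d28:-→d29:-→d30:-→d31:H1  best=H1
  ? 194.165.0.1  path d0:-→d1:-→d2:-→d3:-→d4:-→d5:-→d6:-→d7:-→d8:H2→d9:-→d10:-→d11:-→d12:-→d13:-→d14:-→d15:-→d16:-→d17:-→d18:-→d19:-→d20:H0  best=H0
  add 254.230.192.0/20 -> H0 at depth 20
  ? 254.230.192.22  path d0:-→d1:-→d2:-→d3:-→d4:-→d5:-→d6:-→d7:-→d8:H1→d9:H0→d10:-→d11:-→d12:-→d13:-→d14:-→d15:-→d16:H1→d17:-→d18:-→d19:H1→d20:H0→d21:-  best=H0
  add 194.165.0.0/16 -> H1 at depth 16
  add 0.0.0.0/0 -> H1 at depth 0
  add 0.0.0.0/0 -> H1 at depth 0
  add 209.149.79.0/24 -> H2 at depth 24

== LOOKUPS ==
["H0","H1","no-route","H0","H1","H1","no-route","H2","no-route","H0","H1","H0","H0"]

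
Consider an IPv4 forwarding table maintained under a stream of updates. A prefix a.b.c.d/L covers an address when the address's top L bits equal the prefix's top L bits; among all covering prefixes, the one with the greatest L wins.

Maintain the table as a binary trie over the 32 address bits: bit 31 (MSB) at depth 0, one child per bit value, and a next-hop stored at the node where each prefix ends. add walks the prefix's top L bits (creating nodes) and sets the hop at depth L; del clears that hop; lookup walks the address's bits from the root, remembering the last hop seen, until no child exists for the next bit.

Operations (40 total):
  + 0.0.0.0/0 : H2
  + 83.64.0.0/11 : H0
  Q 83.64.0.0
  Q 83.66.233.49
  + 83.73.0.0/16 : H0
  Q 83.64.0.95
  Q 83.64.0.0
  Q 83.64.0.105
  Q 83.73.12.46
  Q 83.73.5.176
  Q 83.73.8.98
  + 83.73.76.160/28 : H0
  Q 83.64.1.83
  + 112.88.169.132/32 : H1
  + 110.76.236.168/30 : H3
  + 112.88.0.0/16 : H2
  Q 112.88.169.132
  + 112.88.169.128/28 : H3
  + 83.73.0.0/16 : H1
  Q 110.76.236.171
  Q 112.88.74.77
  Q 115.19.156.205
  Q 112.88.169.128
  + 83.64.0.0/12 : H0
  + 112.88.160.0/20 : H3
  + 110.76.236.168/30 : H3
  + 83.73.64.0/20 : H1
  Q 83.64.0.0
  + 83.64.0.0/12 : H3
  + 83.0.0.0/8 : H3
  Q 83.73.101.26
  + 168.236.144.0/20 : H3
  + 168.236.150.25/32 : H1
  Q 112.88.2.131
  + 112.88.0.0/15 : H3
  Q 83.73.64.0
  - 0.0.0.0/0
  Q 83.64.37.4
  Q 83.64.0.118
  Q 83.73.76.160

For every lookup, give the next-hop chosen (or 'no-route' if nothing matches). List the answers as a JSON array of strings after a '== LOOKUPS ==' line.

Trace:
  + 0.0.0.0/0 (H2) depth=0
  + 83.64.0.0/11 (H0) depth=11
  ? 83.64.0.0  path d0:H2→d1:-→d2:-→d3:-→d4:-→d5:-→d6:-→d7:-→d8:-→d9:-→d10:-→d11:H0  best=H0
  ? 83.66.233.49  path d0:H2→d1:-→d2:-→d3:-→d4:-→d5:-→d6:-→d7:-→d8:-→d9:-→d10:-→d11:H0  best=H0
  + 83.73.0.0/16 (H0) depth=16
  ? 83.64.0.95  path d0:H2→d1:-→d2:-→d3:-→d4:-→d5:-→d6:-→d7:-→d8:-→d9:-→d10:-→d11:H0→d12:-  best=H0
  ? 83.64.0.0  path d0:H2→d1:-→d2:-→d3:-→d4:-→d5:-→d6:-→d7:-→d8:-→d9:-→d10:-→d11:H0→d12:-  best=H0
  ? 83.64.0.105  path d0:H2→d1:-→d2:-→d3:-→d4:-→d5:-→d6:-→d7:-→d8:-→d9:-→d10:-→d11:H0→d12:-  best=H0
  ? 83.73.12.46  path d0:H2→d1:-→d2:-→d3:-→d4:-→d5:-→d6:-→d7:-→d8:-→d9:-→d10:-→d11:H0→d12:-→d13:-→d14:-→d15:-→d16:H0  best=H0
  ? 83.73.5.176  path d0:H2→d1:-→d2:-→d3:-→d4:-→d5:-→d6:-→d7:-→d8:-→d9:-→d10:-→d11:H0→d12:-→d13:-→d14:-→d15:-→d16:H0  best=H0
  ? 83.73.8.98  path d0:H2→d1:-→d2:-→d3:-→d4:-→d5:-→d6:-→d7:-→d8:-→d9:-→d10:-→d11:H0→d12:-→d13:-→d14:-→d15:-→d16:H0  best=H0
  + 83.73.76.160/28 (H0) depth=28
  ? 83.64.1.83  path d0:H2→d1:-→d2:-→d3:-→d4:-→d5:-→d6:-→d7:-→d8:-→d9:-→d10:-→d11:H0→d12:-  best=H0
  + 112.88.169.132/32 (H1) depth=32
  + 110.76.236.168/30 (H3) depth=30
  + 112.88.0.0/16 (H2) depth=16
  ? 112.88.169.132  path d0:H2→d1:-→d2:-→d3:-→d4:-→d5:-→d6:-→d7:-→d8:-→d9:-→d10:-→d11:-→d12:-→d13:-→d14:-→d15:-→d16:H2→d17:-→d18:-→d19:-→d20:-→d21:-→d22:-→d23:-→d24:-→d25:-→d26:-→d27:-→d28:-→d29:-→d30:-→d31:-→d32:H1  best=H1
  + 112.88.169.128/28 (H3) depth=28
  + 83.73.0.0/16 (H1) depth=16
  ? 110.76.236.171  path d0:H2→d1:-→d2:-→d3:-→d4:-→d5:-→d6:-→d7:-→d8:-→d9:-→d10:-→d11:-→d12:-→d13:-→d14:-→d15:-→d16:-→d17:-→d18:-→d19:-→d20:-→d21:-→d22:-→d23:-→d24:-→d25:-→d26:-→d27:-→d28:-→d29:-→d30:H3  best=H3
  ? 112.88.74.77  path d0:H2→d1:-→d2:-→d3:-→d4:-→d5:-→d6:-→d7:-→d8:-→d9:-→d10:-→d11:-→d12:-→d13:-→d14:-→d15:-→d16:H2  best=H2
  ? 115.19.156.205  path d0:H2→d1:-→d2:-→d3:-→d4:-→d5:-→d6:-  best=H2
  ? 112.88.169.128  path d0:H2→d1:-→d2:-→d3:-→d4:-→d5:-→d6:-→d7:-→d8:-→d9:-→d10:-→d11:-→d12:-→d13:-→d14:-→d15:-→d16:H2→d17:-→d18:-→d19:-→d20:-→d21:-→d22:-→d23:-→d24:-→d25:-→d26:-→d27:-→d28:H3→d29:-  best=H3
  + 83.64.0.0/12 (H0) depth=12
  + 112.88.160.0/20 (H3) depth=20
  + 110.76.236.168/30 (H3) depth=30
  + 83.73.64.0/20 (H1) depth=20
  ? 83.64.0.0  path d0:H2→d1:-→d2:-→d3:-→d4:-→d5:-→d6:-→d7:-→d8:-→d9:-→d10:-→d11:H0→d12:H0  best=H0
  + 83.64.0.0/12 (H3) depth=12
  + 83.0.0.0/8 (H3) depth=8
  ? 83.73.101.26  path d0:H2→d1:-→d2:-→d3:-→d4:-→d5:-→d6:-→d7:-→d8:H3→d9:-→d10:-→d11:H0→d12:H3→d13:-→d14:-→d15:-→d16:H1→d17:-→d18:-  best=H1
  + 168.236.144.0/20 (H3) depth=20
  + 168.236.150.25/32 (H1) depth=32
  ? 112.88.2.131  path d0:H2→d1:-→d2:-→d3:-→d4:-→d5:-→d6:-→d7:-→d8:-→d9:-→d10:-→d11:-→d12:-→d13:-→d14:-→d15:-→d16:H2  best=H2
  + 112.88.0.0/15 (H3) depth=15
  ? 83.73.64.0  path d0:H2→d1:-→d2:-→d3:-→d4:-→d5:-→d6:-→d7:-→d8:H3→d9:-→d10:-→d11:H0→d12:H3→d13:-→d14:-→d15:-→d16:H1→d17:-→d18:-→d19:-→d20:H1  best=H1
  - 0.0.0.0/0 clear@0
  ? 83.64.37.4  path d0:-→d1:-→d2:-→d3:-→d4:-→d5:-→d6:-→d7:-→d8:H3→d9:-→d10:-→d11:H0→d12:H3  best=H3
  ? 83.64.0.118  path d0:-→d1:-→d2:-→d3:-→d4:-→d5:-→d6:-→d7:-→d8:H3→d9:-→d10:-→d11:H0→d12:H3  best=H3
  ? 83.73.76.160  path d0:-→d1:-→d2:-→d3:-→d4:-→d5:-→d6:-→d7:-→d8:H3→d9:-→d10:-→d11:H0→d12:H3→d13:-→d14:-→d15:-→d16:H1→d17:-→d18:-→d19:-→d20:H1→d21:-→d22:-→d23:-→d24:-→d25:-→d26:-→d27:-→d28:H0  best=H0

== LOOKUPS ==
["H0","H0","H0","H0","H0","H0","H0","H0","H0","H1","H3","H2","H2","H3","H0","H1","H2","H1","H3","H3","H0"]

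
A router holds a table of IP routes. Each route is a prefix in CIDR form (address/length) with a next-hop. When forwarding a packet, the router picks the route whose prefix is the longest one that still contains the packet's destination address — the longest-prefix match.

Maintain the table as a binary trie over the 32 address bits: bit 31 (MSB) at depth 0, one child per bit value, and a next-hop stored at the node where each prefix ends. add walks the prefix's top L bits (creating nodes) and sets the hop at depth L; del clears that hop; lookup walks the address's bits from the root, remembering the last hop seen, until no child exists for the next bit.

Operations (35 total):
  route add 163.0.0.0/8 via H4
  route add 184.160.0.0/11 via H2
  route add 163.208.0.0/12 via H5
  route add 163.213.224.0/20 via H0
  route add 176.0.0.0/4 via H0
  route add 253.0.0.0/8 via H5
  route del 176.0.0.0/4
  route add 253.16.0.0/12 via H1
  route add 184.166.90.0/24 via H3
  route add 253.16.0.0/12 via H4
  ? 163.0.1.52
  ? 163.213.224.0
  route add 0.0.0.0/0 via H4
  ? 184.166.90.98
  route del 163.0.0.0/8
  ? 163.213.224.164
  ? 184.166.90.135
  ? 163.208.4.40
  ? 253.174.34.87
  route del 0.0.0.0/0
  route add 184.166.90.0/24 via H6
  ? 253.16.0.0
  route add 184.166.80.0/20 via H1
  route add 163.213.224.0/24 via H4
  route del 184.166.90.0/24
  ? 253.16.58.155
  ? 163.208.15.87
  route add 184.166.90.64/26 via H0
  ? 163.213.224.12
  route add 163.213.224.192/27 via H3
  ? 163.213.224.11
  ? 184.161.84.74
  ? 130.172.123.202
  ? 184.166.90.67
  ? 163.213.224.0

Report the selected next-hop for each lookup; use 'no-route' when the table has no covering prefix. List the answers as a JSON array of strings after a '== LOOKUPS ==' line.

Apply in order:
  add 163.0.0.0/8 -> H4 at depth 8
  add 184.160.0.0/11 -> H2 at depth 11
  add 163.208.0.0/12 -> H5 at depth 12
  add 163.213.224.0/20 -> H0 at depth 20
  add 176.0.0.0/4 -> H0 at depth 4
  add 253.0.0.0/8 -> H5 at depth 8
  del 176.0.0.0/4 (clear depth 4)
  add 253.16.0.0/12 -> H1 at depth 12
  add 184.166.90.0/24 -> H3 at depth 24
  add 253.16.0.0/12 -> H4 at depth 12
  ? 163.0.1.52  path d0:-→d1:-→d2:-→d3:-→d4:-→d5:-→d6:-→d7:-→d8:H4  best=H4
  ? 163.213.224.0  path d0:-→d1:-→d2:-→d3:-→d4:-→d5:-→d6:-→d7:-→d8:H4→d9:-→d10:-→d11:-→d12:H5→d13:-→d14:-→d15:-→d16:-→d17:-→d18:-→d19:-→d20:H0  best=H0
  add 0.0.0.0/0 -> H4 at depth 0
  ? 184.166.90.98  path d0:H4→d1:-→d2:-→d3:-→d4:-→d5:-→d6:-→d7:-→d8:-→d9:-→d10:-→d11:H2→d12:-→d13:-→d14:-→d15:-→d16:-→d17:-→d18:-→d19:-→d20:-→d21:-→d22:-→d23:-→d24:H3  best=H3
  del 163.0.0.0/8 (clear depth 8)
  ? 163.213.224.164  path d0:H4→d1:-→d2:-→d3:-→d4:-→d5:-→d6:-→d7:-→d8:-→d9:-→d10:-→d11:-→d12:H5→d13:-→d14:-→d15:-→d16:-→d17:-→d18:-→d19:-→d20:H0  best=H0
  ? 184.166.90.135  path d0:H4→d1:-→d2:-→d3:-→d4:-→d5:-→d6:-→d7:-→d8:-→d9:-→d10:-→d11:H2→d12:-→d13:-→d14:-→d15:-→d16:-→d17:-→d18:-→d19:-→d20:-→d21:-→d22:-→d23:-→d24:H3  best=H3
  ? 163.208.4.40  path d0:H4→d1:-→d2:-→d3:-→d4:-→d5:-→d6:-→d7:-→d8:-→d9:-→d10:-→d11:-→d12:H5→d13:-  best=H5
  ? 253.174.34.87  path d0:H4→d1:-→d2:-→d3:-→d4:-→d5:-→d6:-→d7:-→d8:H5  best=H5
  del 0.0.0.0/0 (clear depth 0)
  add 184.166.90.0/24 -> H6 at depth 24
  ? 253.16.0.0  path d0:-→d1:-→d2:-→d3:-→d4:-→d5:-→d6:-→d7:-→d8:H5→d9:-→d10:-→d11:-→d12:H4  best=H4
  add 184.166.80.0/20 -> H1 at depth 20
  add 163.213.224.0/24 -> H4 at depth 24
  del 184.166.90.0/24 (clear depth 24)
  ? 253.16.58.155  path d0:-→d1:-→d2:-→d3:-→d4:-→d5:-→d6:-→d7:-→d8:H5→d9:-→d10:-→d11:-→d12:H4  best=H4
  ? 163.208.15.87  path d0:-→d1:-→d2:-→d3:-→d4:-→d5:-→d6:-→d7:-→d8:-→d9:-→d10:-→d11:-→d12:H5→d13:-  best=H5
  add 184.166.90.64/26 -> H0 at depth 26
  ? 163.213.224.12  path d0:-→d1:-→d2:-→d3:-→d4:-→d5:-→d6:-→d7:-→d8:-→d9:-→d10:-→d11:-→d12:H5→d13:-→d14:-→d15:-→d16:-→d17:-→d18:-→d19:-→d20:H0→d21:-→d22:-→d23:-→d24:H4  best=H4
  add 163.213.224.192/27 -> H3 at depth 27
  ? 163.213.224.11  path d0:-→d1:-→d2:-→d3:-→d4:-→d5:-→d6:-→d7:-→d8:-→d9:-→d10:-→d11:-→d12:H5→d13:-→d14:-→d15:-→d16:-→d17:-→d18:-→d19:-→d20:H0→d21:-→d22:-→d23:-→d24:H4  best=H4
  ? 184.161.84.74  path d0:-→d1:-→d2:-→d3:-→d4:-→d5:-→d6:-→d7:-→d8:-→d9:-→d10:-→d11:H2→d12:-→d13:-  best=H2
  ? 130.172.123.202  path d0:-→d1:-→d2:-  best=no-route
  ? 184.166.90.67  path d0:-→d1:-→d2:-→d3:-→d4:-→d5:-→d6:-→d7:-→d8:-→d9:-→d10:-→d11:H2→d12:-→d13:-→d14:-→d15:-→d16:-→d17:-→d18:-→d19:-→d20:H1→d21:-→d22:-→d23:-→d24:-→d25:-→d26:H0  best=H0
  ? 163.213.224.0  path d0:-→d1:-→d2:-→d3:-→d4:-→d5:-→d6:-→d7:-→d8:-→d9:-→d10:-→d11:-→d12:H5→d13:-→d14:-→d15:-→d16:-→d17:-→d18:-→d19:-→d20:H0→d21:-→d22:-→d23:-→d24:H4  best=H4

== LOOKUPS ==
["H4","H0","H3","H0","H3","H5","H5","H4","H4","H5","H4","H4","H2","no-route","H0","H4"]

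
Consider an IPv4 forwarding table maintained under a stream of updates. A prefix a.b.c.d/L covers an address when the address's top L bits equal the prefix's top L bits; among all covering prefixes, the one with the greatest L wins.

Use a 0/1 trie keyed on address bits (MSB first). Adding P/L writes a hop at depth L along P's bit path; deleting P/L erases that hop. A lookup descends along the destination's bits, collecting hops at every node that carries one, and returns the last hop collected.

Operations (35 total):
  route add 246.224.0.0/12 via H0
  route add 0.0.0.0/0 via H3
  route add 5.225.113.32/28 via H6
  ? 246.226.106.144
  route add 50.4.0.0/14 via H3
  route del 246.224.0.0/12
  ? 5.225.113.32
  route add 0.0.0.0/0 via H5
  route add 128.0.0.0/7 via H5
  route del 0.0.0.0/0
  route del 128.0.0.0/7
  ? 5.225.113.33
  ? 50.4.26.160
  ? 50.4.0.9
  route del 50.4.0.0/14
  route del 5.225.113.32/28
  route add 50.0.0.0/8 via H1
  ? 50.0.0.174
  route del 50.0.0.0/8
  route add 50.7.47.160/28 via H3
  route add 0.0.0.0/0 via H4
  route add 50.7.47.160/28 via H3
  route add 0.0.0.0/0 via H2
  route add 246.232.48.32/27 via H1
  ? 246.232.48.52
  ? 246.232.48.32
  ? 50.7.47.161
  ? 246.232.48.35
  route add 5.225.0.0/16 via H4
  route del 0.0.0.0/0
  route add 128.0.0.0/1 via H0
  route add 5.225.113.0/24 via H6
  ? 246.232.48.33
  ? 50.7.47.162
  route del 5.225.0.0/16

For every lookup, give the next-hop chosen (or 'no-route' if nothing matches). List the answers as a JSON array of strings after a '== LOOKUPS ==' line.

Process each operation:
  + 246.224.0.0/12 (H0) depth=12
  + 0.0.0.0/0 (H3) depth=0
  + 5.225.113.32/28 (H6) depth=28
  ? 246.226.106.144  path d0:H3→d1:-→d2:-→d3:-→d4:-→d5:-→d6:-→d7:-→d8:-→d9:-→d10:-→d11:-→d12:H0  best=H0
  + 50.4.0.0/14 (H3) depth=14
  - 246.224.0.0/12 clear@12
  ? 5.225.113.32  path d0:H3→d1:-→d2:-→d3:-→d4:-→d5:-→d6:-→d7:-→d8:-→d9:-→d10:-→d11:-→d12:-→d13:-→d14:-→d15:-→d16:-→d17:-→d18:-→d19:-→d20:-→d21:-→d22:-→d23:-→d24:-→d25:-→d26:-→d27:-→d28:H6  best=H6
  + 0.0.0.0/0 (H5) depth=0
  + 128.0.0.0/7 (H5) depth=7
  - 0.0.0.0/0 clear@0
  - 128.0.0.0/7 clear@7
  ? 5.225.113.33  path d0:-→d1:-→d2:-→d3:-→d4:-→d5:-→d6:-→d7:-→d8:-→d9:-→d10:-→d11:-→d12:-→d13:-→d14:-→d15:-→d16:-→d17:-→d18:-→d19:-→d20:-→d21:-→d22:-→d23:-→d24:-→d25:-→d26:-→d27:-→d28:H6  best=H6
  ? 50.4.26.160  path d0:-→d1:-→d2:-→d3:-→d4:-→d5:-→d6:-→d7:-→d8:-→d9:-→d10:-→d11:-→d12:-→d13:-→d14:H3  best=H3
  ? 50.4.0.9  path d0:-→d1:-→d2:-→d3:-→d4:-→d5:-→d6:-→d7:-→d8:-→d9:-→d10:-→d11:-→d12:-→d13:-→d14:H3  best=H3
  - 50.4.0.0/14 clear@14
  - 5.225.113.32/28 clear@28
  + 50.0.0.0/8 (H1) depth=8
  ? 50.0.0.174  path d0:-→d1:-→d2:-→d3:-→d4:-→d5:-→d6:-→d7:-→d8:H1→d9:-→d10:-→d11:-→d12:-→d13:-  best=H1
  - 50.0.0.0/8 clear@8
  + 50.7.47.160/28 (H3) depth=28
  + 0.0.0.0/0 (H4) depth=0
  + 50.7.47.160/28 (H3) depth=28
  + 0.0.0.0/0 (H2) depth=0
  + 246.232.48.32/27 (H1) depth=27
  ? 246.232.48.52  path d0:H2→d1:-→d2:-→d3:-→d4:-→d5:-→d6:-→d7:-→d8:-→d9:-→d10:-→d11:-→d12:-→d13:-→d14:-→d15:-→d16:-→d17:-→d18:-→d19:-→d20:-→d21:-→d22:-→d23:-→d24:-→d25:-→d26:-→d27:H1  best=H1
  ? 246.232.48.32  path d0:H2→d1:-→d2:-→d3:-→d4:-→d5:-→d6:-→d7:-→d8:-→d9:-→d10:-→d11:-→d12:-→d13:-→d14:-→d15:-→d16:-→d17:-→d18:-→d19:-→d20:-→d21:-→d22:-→d23:-→d24:-→d25:-→d26:-→d27:H1  best=H1
  ? 50.7.47.161  path d0:H2→d1:-→d2:-→d3:-→d4:-→d5:-→d6:-→d7:-→d8:-→d9:-→d10:-→d11:-→d12:-→d13:-→d14:-→d15:-→d16:-→d17:-→d18:-→d19:-→d20:-→d21:-→d22:-→d23:-→d24:-→d25:-→d26:-→d27:-→d28:H3  best=H3
  ? 246.232.48.35  path d0:H2→d1:-→d2:-→d3:-→d4:-→d5:-→d6:-→d7:-→d8:-→d9:-→d10:-→d11:-→d12:-→d13:-→d14:-→d15:-→d16:-→d17:-→d18:-→d19:-→d20:-→d21:-→d22:-→d23:-→d24:-→d25:-→d26:-→d27:H1  best=H1
  + 5.225.0.0/16 (H4) depth=16
  - 0.0.0.0/0 clear@0
  + 128.0.0.0/1 (H0) depth=1
  + 5.225.113.0/24 (H6) depth=24
  ? 246.232.48.33  path d0:-→d1:H0→d2:-→d3:-→d4:-→d5:-→d6:-→d7:-→d8:-→d9:-→d10:-→d11:-→d12:-→d13:-→d14:-→d15:-→d16:-→d17:-→d18:-→d19:-→d20:-→d21:-→d22:-→d23:-→d24:-→d25:-→d26:-→d27:H1  best=H1
  ? 50.7.47.162  path d0:-→d1:-→d2:-→d3:-→d4:-→d5:-→d6:-→d7:-→d8:-→d9:-→d10:-→d11:-→d12:-→d13:-→d14:-→d15:-→d16:-→d17:-→d18:-→d19:-→d20:-→d21:-→d22:-→d23:-→d24:-→d25:-→d26:-→d27:-→d28:H3  best=H3
  - 5.225.0.0/16 clear@16

== LOOKUPS ==
["H0","H6","H6","H3","H3","H1","H1","H1","H3","H1","H1","H3"]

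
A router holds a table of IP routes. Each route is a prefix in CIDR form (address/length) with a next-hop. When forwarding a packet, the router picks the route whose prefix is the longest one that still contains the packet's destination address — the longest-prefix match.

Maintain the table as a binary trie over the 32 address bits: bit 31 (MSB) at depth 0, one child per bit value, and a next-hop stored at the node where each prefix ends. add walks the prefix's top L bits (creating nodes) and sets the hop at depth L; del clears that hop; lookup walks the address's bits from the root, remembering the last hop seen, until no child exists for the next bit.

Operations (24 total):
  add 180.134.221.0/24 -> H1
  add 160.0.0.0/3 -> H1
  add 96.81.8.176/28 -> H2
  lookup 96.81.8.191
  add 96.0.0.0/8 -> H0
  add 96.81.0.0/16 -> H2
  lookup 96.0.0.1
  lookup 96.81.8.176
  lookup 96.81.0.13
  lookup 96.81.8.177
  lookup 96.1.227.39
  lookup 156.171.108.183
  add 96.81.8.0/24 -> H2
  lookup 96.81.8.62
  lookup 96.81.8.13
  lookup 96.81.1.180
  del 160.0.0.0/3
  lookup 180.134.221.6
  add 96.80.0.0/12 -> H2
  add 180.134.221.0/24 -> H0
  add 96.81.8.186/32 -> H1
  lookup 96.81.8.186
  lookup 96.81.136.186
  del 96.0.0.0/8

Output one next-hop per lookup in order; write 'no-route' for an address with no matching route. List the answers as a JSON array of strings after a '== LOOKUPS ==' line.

Trace:
  + 180.134.221.0/24 (H1) depth=24
  + 160.0.0.0/3 (H1) depth=3
  + 96.81.8.176/28 (H2) depth=28
  Q 96.81.8.191: descend 0110000001010001000010001011 ; hops seen [H2] ; pick H2
  + 96.0.0.0/8 (H0) depth=8
  + 96.81.0.0/16 (H2) depth=16
  Q 96.0.0.1: descend 011000000 ; hops seen [H0] ; pick H0
  Q 96.81.8.176: descend 0110000001010001000010001011 ; hops seen [H0,H2,H2] ; pick H2
  Q 96.81.0.13: descend 01100000010100010000 ; hops seen [H0,H2] ; pick H2
  Q 96.81.8.177: descend 0110000001010001000010001011 ; hops seen [H0,H2,H2] ; pick H2
  Q 96.1.227.39: descend 011000000 ; hops seen [H0] ; pick H0
  Q 156.171.108.183: descend 10 ; hops seen [∅] ; pick no-route
  + 96.81.8.0/24 (H2) depth=24
  Q 96.81.8.62: descend 011000000101000100001000 ; hops seen [H0,H2,H2] ; pick H2
  Q 96.81.8.13: descend 011000000101000100001000 ; hops seen [H0,H2,H2] ; pick H2
  Q 96.81.1.180: descend 01100000010100010000 ; hops seen [H0,H2] ; pick H2
  del 160.0.0.0/3 (clear depth 3)
  Q 180.134.221.6: descend 101101001000011011011101 ; hops seen [H1] ; pick H1
  + 96.80.0.0/12 (H2) depth=12
  + 180.134.221.0/24 (H0) depth=24
  + 96.81.8.186/32 (H1) depth=32
  Q 96.81.8.186: descend 01100000010100010000100010111010 ; hops seen [H0,H2,H2,H2,H2,H1] ; pick H1
  Q 96.81.136.186: descend 0110000001010001 ; hops seen [H0,H2,H2] ; pick H2
  del 96.0.0.0/8 (clear depth 8)

== LOOKUPS ==
["H2","H0","H2","H2","H2","H0","no-route","H2","H2","H2","H1","H1","H2"]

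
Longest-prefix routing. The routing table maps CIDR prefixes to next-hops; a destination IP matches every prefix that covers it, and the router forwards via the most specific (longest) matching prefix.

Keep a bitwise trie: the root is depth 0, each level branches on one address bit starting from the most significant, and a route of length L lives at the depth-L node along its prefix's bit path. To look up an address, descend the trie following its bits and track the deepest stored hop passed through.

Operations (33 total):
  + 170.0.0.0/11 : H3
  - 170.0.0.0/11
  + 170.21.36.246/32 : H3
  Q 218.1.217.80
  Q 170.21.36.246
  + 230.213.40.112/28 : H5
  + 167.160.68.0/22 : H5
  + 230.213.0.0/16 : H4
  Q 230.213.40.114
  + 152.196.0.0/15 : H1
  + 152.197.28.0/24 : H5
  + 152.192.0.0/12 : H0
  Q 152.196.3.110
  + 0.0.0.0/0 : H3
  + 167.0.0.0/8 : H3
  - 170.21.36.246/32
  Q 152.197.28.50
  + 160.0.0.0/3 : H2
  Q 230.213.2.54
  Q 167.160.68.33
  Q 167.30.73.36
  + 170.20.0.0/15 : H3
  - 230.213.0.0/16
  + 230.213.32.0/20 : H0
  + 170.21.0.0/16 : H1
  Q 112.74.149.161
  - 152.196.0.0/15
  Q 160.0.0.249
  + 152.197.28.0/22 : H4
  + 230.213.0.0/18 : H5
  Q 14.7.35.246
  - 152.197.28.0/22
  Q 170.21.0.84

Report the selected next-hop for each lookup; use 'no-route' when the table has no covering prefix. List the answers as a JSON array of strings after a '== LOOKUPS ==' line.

Trace:
  + 170.0.0.0/11 (H3) depth=11
  del 170.0.0.0/11 (clear depth 11)
  + 170.21.36.246/32 (H3) depth=32
  lookup 218.1.217.80: bits 1 walk d0:-→d1:- -> no-route
  lookup 170.21.36.246: bits 10101010000101010010010011110110 walk d0:-→d1:-→d2:-→d3:-→d4:-→d5:-→d6:-→d7:-→d8:-→d9:-→d10:-→d11:-→d12:-→d13:-→d14:-→d15:-→d16:-→d17:-→d18:-→d19:-→d20:-→d21:-→d22:-→d23:-→d24:-→d25:-→d26:-→d27:-→d28:-→d29:-→d30:-→d31:-→d32:H3 -> H3
  + 230.213.40.112/28 (H5) depth=28
  + 167.160.68.0/22 (H5) depth=22
  + 230.213.0.0/16 (H4) depth=16
  lookup 230.213.40.114: bits 1110011011010101001010000111 walk d0:-→d1:-→d2:-→d3:-→d4:-→d5:-→d6:-→d7:-→d8:-→d9:-→d10:-→d11:-→d12:-→d13:-→d14:-→d15:-→d16:H4→d17:-→d18:-→d19:-→d20:-→d21:-→d22:-→d23:-→d24:-→d25:-→d26:-→d27:-→d28:H5 -> H5
  + 152.196.0.0/15 (H1) depth=15
  + 152.197.28.0/24 (H5) depth=24
  + 152.192.0.0/12 (H0) depth=12
  lookup 152.196.3.110: bits 100110001100010 walk d0:-→d1:-→d2:-→d3:-→d4:-→d5:-→d6:-→d7:-→d8:-→d9:-→d10:-→d11:-→d12:H0→d13:-→d14:-→d15:H1 -> H1
  + 0.0.0.0/0 (H3) depth=0
  + 167.0.0.0/8 (H3) depth=8
  del 170.21.36.246/32 (clear depth 32)
  lookup 152.197.28.50: bits 100110001100010100011100 walk d0:H3→d1:-→d2:-→d3:-→d4:-→d5:-→d6:-→d7:-→d8:-→d9:-→d10:-→d11:-→d12:H0→d13:-→d14:-→d15:H1→d16:-→d17:-→d18:-→d19:-→d20:-→d21:-→d22:-→d23:-→d24:H5 -> H5
  + 160.0.0.0/3 (H2) depth=3
  lookup 230.213.2.54: bits 111001101101010100 walk d0:H3→d1:-→d2:-→d3:-→d4:-→d5:-→d6:-→d7:-→d8:-→d9:-→d10:-→d11:-→d12:-→d13:-→d14:-→d15:-→d16:H4→d17:-→d18:- -> H4
  lookup 167.160.68.33: bits 1010011110100000010001 walk d0:H3→d1:-→d2:-→d3:H2→d4:-→d5:-→d6:-→d7:-→d8:H3→d9:-→d10:-→d11:-→d12:-→d13:-→d14:-→d15:-→d16:-→d17:-→d18:-→d19:-→d20:-→d21:-→d22:H5 -> H5
  lookup 167.30.73.36: bits 10100111 walk d0:H3→d1:-→d2:-→d3:H2→d4:-→d5:-→d6:-→d7:-→d8:H3 -> H3
  + 170.20.0.0/15 (H3) depth=15
  del 230.213.0.0/16 (clear depth 16)
  + 230.213.32.0/20 (H0) depth=20
  + 170.21.0.0/16 (H1) depth=16
  lookup 112.74.149.161: bits ε walk d0:H3 -> H3
  del 152.196.0.0/15 (clear depth 15)
  lookup 160.0.0.249: bits 10100 walk d0:H3→d1:-→d2:-→d3:H2→d4:-→d5:- -> H2
  + 152.197.28.0/22 (H4) depth=22
  + 230.213.0.0/18 (H5) depth=18
  lookup 14.7.35.246: bits ε walk d0:H3 -> H3
  del 152.197.28.0/22 (clear depth 22)
  lookup 170.21.0.84: bits 101010100001010100 walk d0:H3→d1:-→d2:-→d3:H2→d4:-→d5:-→d6:-→d7:-→d8:-→d9:-→d10:-→d11:-→d12:-→d13:-→d14:-→d15:H3→d16:H1→d17:-→d18:- -> H1

== LOOKUPS ==
["no-route","H3","H5","H1","H5","H4","H5","H3","H3","H2","H3","H1"]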